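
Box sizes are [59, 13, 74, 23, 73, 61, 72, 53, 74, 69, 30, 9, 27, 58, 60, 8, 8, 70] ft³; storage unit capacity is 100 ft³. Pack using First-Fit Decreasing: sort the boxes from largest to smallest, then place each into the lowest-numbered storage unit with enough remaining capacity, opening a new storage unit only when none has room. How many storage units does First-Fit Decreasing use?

11

Sorted descending: 74, 74, 73, 72, 70, 69, 61, 60, 59, 58, 53, 30, 27, 23, 13, 9, 8, 8.
Put 74 ft³ in storage unit 1; 26 ft³ remain.
Put 74 ft³ in storage unit 2; 26 ft³ remain.
Put 73 ft³ in storage unit 3; 27 ft³ remain.
Put 72 ft³ in storage unit 4; 28 ft³ remain.
Put 70 ft³ in storage unit 5; 30 ft³ remain.
Put 69 ft³ in storage unit 6; 31 ft³ remain.
Put 61 ft³ in storage unit 7; 39 ft³ remain.
Put 60 ft³ in storage unit 8; 40 ft³ remain.
Put 59 ft³ in storage unit 9; 41 ft³ remain.
Put 58 ft³ in storage unit 10; 42 ft³ remain.
Put 53 ft³ in storage unit 11; 47 ft³ remain.
Put 30 ft³ in storage unit 5; 0 ft³ remain.
Put 27 ft³ in storage unit 3; 0 ft³ remain.
Put 23 ft³ in storage unit 1; 3 ft³ remain.
Put 13 ft³ in storage unit 2; 13 ft³ remain.
Put 9 ft³ in storage unit 2; 4 ft³ remain.
Put 8 ft³ in storage unit 4; 20 ft³ remain.
Put 8 ft³ in storage unit 4; 12 ft³ remain.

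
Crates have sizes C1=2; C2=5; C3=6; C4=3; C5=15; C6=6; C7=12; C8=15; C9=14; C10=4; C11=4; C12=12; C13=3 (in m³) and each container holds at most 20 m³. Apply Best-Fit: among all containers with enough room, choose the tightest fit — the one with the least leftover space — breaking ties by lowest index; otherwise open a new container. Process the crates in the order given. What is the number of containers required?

6 containers

container 1: place C1 (2 m³), 18 m³ left
container 1: place C2 (5 m³), 13 m³ left
container 1: place C3 (6 m³), 7 m³ left
container 1: place C4 (3 m³), 4 m³ left
container 2: place C5 (15 m³), 5 m³ left
container 3: place C6 (6 m³), 14 m³ left
container 3: place C7 (12 m³), 2 m³ left
container 4: place C8 (15 m³), 5 m³ left
container 5: place C9 (14 m³), 6 m³ left
container 1: place C10 (4 m³), 0 m³ left
container 2: place C11 (4 m³), 1 m³ left
container 6: place C12 (12 m³), 8 m³ left
container 4: place C13 (3 m³), 2 m³ left
Final containers: [2,5,6,3,4] [15,4] [6,12] [15,3] [14] [12].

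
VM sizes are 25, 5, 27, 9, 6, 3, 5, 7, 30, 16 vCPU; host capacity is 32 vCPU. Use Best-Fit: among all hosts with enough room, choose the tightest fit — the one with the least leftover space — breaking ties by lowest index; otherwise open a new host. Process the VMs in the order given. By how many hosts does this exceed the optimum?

0

Best-Fit: [25,5] [27,3] [9,6,5,7] [30] [16] → 5 hosts.
Total size 133 vCPU; any packing needs at least ⌈133/32⌉ = 5 hosts.
So 5 is already optimal.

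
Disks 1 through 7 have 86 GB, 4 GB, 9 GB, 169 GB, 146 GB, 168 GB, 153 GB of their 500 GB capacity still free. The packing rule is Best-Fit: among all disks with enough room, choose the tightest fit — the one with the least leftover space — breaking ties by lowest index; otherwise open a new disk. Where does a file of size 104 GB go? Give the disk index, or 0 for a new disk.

Disks with room: disk 4 (169 GB), disk 5 (146 GB), disk 6 (168 GB), disk 7 (153 GB).
Tightest fit is disk 5 with 146 GB free.

5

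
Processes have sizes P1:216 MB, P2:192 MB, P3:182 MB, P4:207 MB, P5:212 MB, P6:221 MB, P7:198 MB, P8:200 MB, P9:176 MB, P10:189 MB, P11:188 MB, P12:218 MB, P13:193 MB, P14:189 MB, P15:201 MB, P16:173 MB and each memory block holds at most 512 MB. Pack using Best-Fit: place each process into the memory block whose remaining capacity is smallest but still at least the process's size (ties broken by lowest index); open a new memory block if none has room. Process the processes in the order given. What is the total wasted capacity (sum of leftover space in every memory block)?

Put P1 (216 MB) in memory block 1; 296 MB remain.
Put P2 (192 MB) in memory block 1; 104 MB remain.
Put P3 (182 MB) in memory block 2; 330 MB remain.
Put P4 (207 MB) in memory block 2; 123 MB remain.
Put P5 (212 MB) in memory block 3; 300 MB remain.
Put P6 (221 MB) in memory block 3; 79 MB remain.
Put P7 (198 MB) in memory block 4; 314 MB remain.
Put P8 (200 MB) in memory block 4; 114 MB remain.
Put P9 (176 MB) in memory block 5; 336 MB remain.
Put P10 (189 MB) in memory block 5; 147 MB remain.
Put P11 (188 MB) in memory block 6; 324 MB remain.
Put P12 (218 MB) in memory block 6; 106 MB remain.
Put P13 (193 MB) in memory block 7; 319 MB remain.
Put P14 (189 MB) in memory block 7; 130 MB remain.
Put P15 (201 MB) in memory block 8; 311 MB remain.
Put P16 (173 MB) in memory block 8; 138 MB remain.
8 memory blocks × 512 MB = 4096 MB; used 3155 MB; unused 941 MB.

941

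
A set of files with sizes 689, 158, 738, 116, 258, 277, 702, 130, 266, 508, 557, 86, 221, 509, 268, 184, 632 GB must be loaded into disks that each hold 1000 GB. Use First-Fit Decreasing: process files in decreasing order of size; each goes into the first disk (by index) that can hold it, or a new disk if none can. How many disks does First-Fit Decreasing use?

Sorted descending: 738, 702, 689, 632, 557, 509, 508, 277, 268, 266, 258, 221, 184, 158, 130, 116, 86.
disk 1: place 738 GB, 262 GB left
disk 2: place 702 GB, 298 GB left
disk 3: place 689 GB, 311 GB left
disk 4: place 632 GB, 368 GB left
disk 5: place 557 GB, 443 GB left
disk 6: place 509 GB, 491 GB left
disk 7: place 508 GB, 492 GB left
disk 2: place 277 GB, 21 GB left
disk 3: place 268 GB, 43 GB left
disk 4: place 266 GB, 102 GB left
disk 1: place 258 GB, 4 GB left
disk 5: place 221 GB, 222 GB left
disk 5: place 184 GB, 38 GB left
disk 6: place 158 GB, 333 GB left
disk 6: place 130 GB, 203 GB left
disk 6: place 116 GB, 87 GB left
disk 4: place 86 GB, 16 GB left
Final disks: [738,258] [702,277] [689,268] [632,266,86] [557,221,184] [509,158,130,116] [508].

7 disks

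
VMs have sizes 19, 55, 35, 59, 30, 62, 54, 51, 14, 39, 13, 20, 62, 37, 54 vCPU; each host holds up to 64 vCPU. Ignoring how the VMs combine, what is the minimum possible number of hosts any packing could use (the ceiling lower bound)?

10

Total size = 19 + 55 + 35 + 59 + 30 + 62 + 54 + 51 + 14 + 39 + 13 + 20 + 62 + 37 + 54 = 604 vCPU.
⌈604 / 64⌉ = 10.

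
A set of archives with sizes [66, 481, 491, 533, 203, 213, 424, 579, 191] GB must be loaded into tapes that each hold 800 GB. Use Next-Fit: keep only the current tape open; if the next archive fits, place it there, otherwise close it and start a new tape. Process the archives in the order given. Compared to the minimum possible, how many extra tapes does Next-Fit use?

Next-Fit: [66,481] [491] [533,203] [213,424] [579,191] → 5 tapes.
5 archives exceed 400 GB (half the capacity), and no two of those can share a tape, so at least 5 tapes are needed.
So 5 is already optimal.

0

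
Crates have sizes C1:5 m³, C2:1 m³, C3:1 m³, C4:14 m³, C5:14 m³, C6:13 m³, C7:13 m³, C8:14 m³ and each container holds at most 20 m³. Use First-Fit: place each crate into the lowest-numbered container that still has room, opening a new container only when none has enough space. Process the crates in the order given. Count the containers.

5

C1 (5 m³) → container 1 (remaining 15 m³)
C2 (1 m³) → container 1 (remaining 14 m³)
C3 (1 m³) → container 1 (remaining 13 m³)
C4 (14 m³) → container 2 (remaining 6 m³)
C5 (14 m³) → container 3 (remaining 6 m³)
C6 (13 m³) → container 1 (remaining 0 m³)
C7 (13 m³) → container 4 (remaining 7 m³)
C8 (14 m³) → container 5 (remaining 6 m³)
Final containers: [5,1,1,13] [14] [14] [13] [14].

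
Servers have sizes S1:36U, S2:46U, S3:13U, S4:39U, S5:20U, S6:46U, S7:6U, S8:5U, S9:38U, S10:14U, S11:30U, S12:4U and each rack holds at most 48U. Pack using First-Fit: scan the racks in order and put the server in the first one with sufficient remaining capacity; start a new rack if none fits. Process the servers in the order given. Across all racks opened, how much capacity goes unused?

39

S1 (36U) → rack 1 (remaining 12U)
S2 (46U) → rack 2 (remaining 2U)
S3 (13U) → rack 3 (remaining 35U)
S4 (39U) → rack 4 (remaining 9U)
S5 (20U) → rack 3 (remaining 15U)
S6 (46U) → rack 5 (remaining 2U)
S7 (6U) → rack 1 (remaining 6U)
S8 (5U) → rack 1 (remaining 1U)
S9 (38U) → rack 6 (remaining 10U)
S10 (14U) → rack 3 (remaining 1U)
S11 (30U) → rack 7 (remaining 18U)
S12 (4U) → rack 4 (remaining 5U)
7 racks × 48U = 336U; used 297U; unused 39U.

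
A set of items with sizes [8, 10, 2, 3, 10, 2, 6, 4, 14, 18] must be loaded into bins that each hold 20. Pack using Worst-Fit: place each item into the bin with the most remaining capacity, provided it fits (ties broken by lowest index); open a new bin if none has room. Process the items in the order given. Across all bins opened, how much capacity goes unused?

8 → bin 1 (remaining 12)
10 → bin 1 (remaining 2)
2 → bin 1 (remaining 0)
3 → bin 2 (remaining 17)
10 → bin 2 (remaining 7)
2 → bin 2 (remaining 5)
6 → bin 3 (remaining 14)
4 → bin 3 (remaining 10)
14 → bin 4 (remaining 6)
18 → bin 5 (remaining 2)
5 bins × 20 = 100; used 77; unused 23.

23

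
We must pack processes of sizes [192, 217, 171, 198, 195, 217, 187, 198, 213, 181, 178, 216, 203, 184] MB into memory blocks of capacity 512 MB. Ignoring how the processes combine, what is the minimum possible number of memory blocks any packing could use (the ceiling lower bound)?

6 memory blocks

Total size = 192 + 217 + 171 + 198 + 195 + 217 + 187 + 198 + 213 + 181 + 178 + 216 + 203 + 184 = 2750 MB.
⌈2750 / 512⌉ = 6.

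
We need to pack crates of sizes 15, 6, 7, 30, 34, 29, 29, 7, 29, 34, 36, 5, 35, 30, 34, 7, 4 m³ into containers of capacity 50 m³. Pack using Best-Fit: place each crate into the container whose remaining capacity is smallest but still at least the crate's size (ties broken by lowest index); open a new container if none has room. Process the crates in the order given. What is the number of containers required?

Put 15 m³ in container 1; 35 m³ remain.
Put 6 m³ in container 1; 29 m³ remain.
Put 7 m³ in container 1; 22 m³ remain.
Put 30 m³ in container 2; 20 m³ remain.
Put 34 m³ in container 3; 16 m³ remain.
Put 29 m³ in container 4; 21 m³ remain.
Put 29 m³ in container 5; 21 m³ remain.
Put 7 m³ in container 3; 9 m³ remain.
Put 29 m³ in container 6; 21 m³ remain.
Put 34 m³ in container 7; 16 m³ remain.
Put 36 m³ in container 8; 14 m³ remain.
Put 5 m³ in container 3; 4 m³ remain.
Put 35 m³ in container 9; 15 m³ remain.
Put 30 m³ in container 10; 20 m³ remain.
Put 34 m³ in container 11; 16 m³ remain.
Put 7 m³ in container 8; 7 m³ remain.
Put 4 m³ in container 3; 0 m³ remain.

11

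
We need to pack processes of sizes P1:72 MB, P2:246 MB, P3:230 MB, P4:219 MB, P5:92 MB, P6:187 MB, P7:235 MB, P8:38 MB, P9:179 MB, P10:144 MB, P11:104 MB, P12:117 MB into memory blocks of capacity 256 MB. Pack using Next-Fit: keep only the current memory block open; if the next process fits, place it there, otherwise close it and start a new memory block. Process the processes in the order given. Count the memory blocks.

P1 (72 MB) → memory block 1 (remaining 184 MB)
P2 (246 MB) → memory block 2 (remaining 10 MB)
P3 (230 MB) → memory block 3 (remaining 26 MB)
P4 (219 MB) → memory block 4 (remaining 37 MB)
P5 (92 MB) → memory block 5 (remaining 164 MB)
P6 (187 MB) → memory block 6 (remaining 69 MB)
P7 (235 MB) → memory block 7 (remaining 21 MB)
P8 (38 MB) → memory block 8 (remaining 218 MB)
P9 (179 MB) → memory block 8 (remaining 39 MB)
P10 (144 MB) → memory block 9 (remaining 112 MB)
P11 (104 MB) → memory block 9 (remaining 8 MB)
P12 (117 MB) → memory block 10 (remaining 139 MB)

10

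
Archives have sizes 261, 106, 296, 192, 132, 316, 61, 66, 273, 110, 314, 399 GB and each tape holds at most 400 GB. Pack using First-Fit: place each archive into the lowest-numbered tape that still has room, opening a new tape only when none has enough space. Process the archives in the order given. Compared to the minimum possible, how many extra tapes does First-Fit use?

First-Fit: [261,106] [296,61] [192,132,66] [316] [273,110] [314] [399] → 7 tapes.
Total size 2526 GB; any packing needs at least ⌈2526/400⌉ = 7 tapes.
So 7 is already optimal.

0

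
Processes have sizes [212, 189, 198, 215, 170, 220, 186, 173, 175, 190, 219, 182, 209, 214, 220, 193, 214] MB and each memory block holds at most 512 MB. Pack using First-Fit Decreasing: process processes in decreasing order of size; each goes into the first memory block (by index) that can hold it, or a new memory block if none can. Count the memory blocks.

Sorted descending: 220, 220, 219, 215, 214, 214, 212, 209, 198, 193, 190, 189, 186, 182, 175, 173, 170.
Put 220 MB in memory block 1; 292 MB remain.
Put 220 MB in memory block 1; 72 MB remain.
Put 219 MB in memory block 2; 293 MB remain.
Put 215 MB in memory block 2; 78 MB remain.
Put 214 MB in memory block 3; 298 MB remain.
Put 214 MB in memory block 3; 84 MB remain.
Put 212 MB in memory block 4; 300 MB remain.
Put 209 MB in memory block 4; 91 MB remain.
Put 198 MB in memory block 5; 314 MB remain.
Put 193 MB in memory block 5; 121 MB remain.
Put 190 MB in memory block 6; 322 MB remain.
Put 189 MB in memory block 6; 133 MB remain.
Put 186 MB in memory block 7; 326 MB remain.
Put 182 MB in memory block 7; 144 MB remain.
Put 175 MB in memory block 8; 337 MB remain.
Put 173 MB in memory block 8; 164 MB remain.
Put 170 MB in memory block 9; 342 MB remain.
Final memory blocks: [220,220] [219,215] [214,214] [212,209] [198,193] [190,189] [186,182] [175,173] [170].

9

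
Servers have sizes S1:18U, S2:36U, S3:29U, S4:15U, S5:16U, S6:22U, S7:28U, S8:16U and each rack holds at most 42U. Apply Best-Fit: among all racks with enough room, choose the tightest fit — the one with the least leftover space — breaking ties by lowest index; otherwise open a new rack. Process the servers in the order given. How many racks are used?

S1 (18U) → rack 1 (remaining 24U)
S2 (36U) → rack 2 (remaining 6U)
S3 (29U) → rack 3 (remaining 13U)
S4 (15U) → rack 1 (remaining 9U)
S5 (16U) → rack 4 (remaining 26U)
S6 (22U) → rack 4 (remaining 4U)
S7 (28U) → rack 5 (remaining 14U)
S8 (16U) → rack 6 (remaining 26U)
Final racks: [18,15] [36] [29] [16,22] [28] [16].

6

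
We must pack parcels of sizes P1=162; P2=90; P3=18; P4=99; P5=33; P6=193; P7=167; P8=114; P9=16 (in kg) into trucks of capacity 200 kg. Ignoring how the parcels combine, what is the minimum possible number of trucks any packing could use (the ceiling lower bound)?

5

Total size = 162 + 90 + 18 + 99 + 33 + 193 + 167 + 114 + 16 = 892 kg.
⌈892 / 200⌉ = 5.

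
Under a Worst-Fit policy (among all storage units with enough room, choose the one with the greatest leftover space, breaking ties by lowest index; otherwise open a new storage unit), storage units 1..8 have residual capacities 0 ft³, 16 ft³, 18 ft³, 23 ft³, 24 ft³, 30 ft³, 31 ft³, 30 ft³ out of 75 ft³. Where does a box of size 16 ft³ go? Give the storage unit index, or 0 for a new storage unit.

7

Storage units with room: storage unit 2 (16 ft³), storage unit 3 (18 ft³), storage unit 4 (23 ft³), storage unit 5 (24 ft³), storage unit 6 (30 ft³), storage unit 7 (31 ft³), storage unit 8 (30 ft³).
Most room is storage unit 7 with 31 ft³ free.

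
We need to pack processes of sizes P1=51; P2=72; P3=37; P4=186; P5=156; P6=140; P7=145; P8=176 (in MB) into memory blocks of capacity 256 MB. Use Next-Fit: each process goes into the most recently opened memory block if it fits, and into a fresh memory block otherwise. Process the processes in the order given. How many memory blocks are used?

memory block 1: place P1 (51 MB), 205 MB left
memory block 1: place P2 (72 MB), 133 MB left
memory block 1: place P3 (37 MB), 96 MB left
memory block 2: place P4 (186 MB), 70 MB left
memory block 3: place P5 (156 MB), 100 MB left
memory block 4: place P6 (140 MB), 116 MB left
memory block 5: place P7 (145 MB), 111 MB left
memory block 6: place P8 (176 MB), 80 MB left
Final memory blocks: [51,72,37] [186] [156] [140] [145] [176].

6 memory blocks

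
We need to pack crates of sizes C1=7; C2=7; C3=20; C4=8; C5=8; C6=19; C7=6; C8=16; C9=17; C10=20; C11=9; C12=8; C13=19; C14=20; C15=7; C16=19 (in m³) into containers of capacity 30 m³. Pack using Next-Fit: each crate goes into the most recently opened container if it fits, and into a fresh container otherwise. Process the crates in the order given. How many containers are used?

9

Put C1 (7 m³) in container 1; 23 m³ remain.
Put C2 (7 m³) in container 1; 16 m³ remain.
Put C3 (20 m³) in container 2; 10 m³ remain.
Put C4 (8 m³) in container 2; 2 m³ remain.
Put C5 (8 m³) in container 3; 22 m³ remain.
Put C6 (19 m³) in container 3; 3 m³ remain.
Put C7 (6 m³) in container 4; 24 m³ remain.
Put C8 (16 m³) in container 4; 8 m³ remain.
Put C9 (17 m³) in container 5; 13 m³ remain.
Put C10 (20 m³) in container 6; 10 m³ remain.
Put C11 (9 m³) in container 6; 1 m³ remain.
Put C12 (8 m³) in container 7; 22 m³ remain.
Put C13 (19 m³) in container 7; 3 m³ remain.
Put C14 (20 m³) in container 8; 10 m³ remain.
Put C15 (7 m³) in container 8; 3 m³ remain.
Put C16 (19 m³) in container 9; 11 m³ remain.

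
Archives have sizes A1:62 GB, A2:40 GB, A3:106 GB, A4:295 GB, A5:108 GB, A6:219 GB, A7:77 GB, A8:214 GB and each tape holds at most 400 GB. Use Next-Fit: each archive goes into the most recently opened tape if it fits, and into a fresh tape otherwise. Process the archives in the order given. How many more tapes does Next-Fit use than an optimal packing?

1

Next-Fit: [62,40,106] [295] [108,219] [77,214] → 4 tapes.
Total size 1121 GB; any packing needs at least ⌈1121/400⌉ = 3 tapes.
An optimal packing achieves that bound: [295,77] [219,108,62] [214,106,40] → 3 tapes.
Excess: 4 − 3 = 1.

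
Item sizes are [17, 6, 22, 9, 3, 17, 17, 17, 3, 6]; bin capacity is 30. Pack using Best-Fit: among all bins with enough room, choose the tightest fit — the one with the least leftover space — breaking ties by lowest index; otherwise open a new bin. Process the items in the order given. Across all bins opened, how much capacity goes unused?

33

bin 1: place 17, 13 left
bin 1: place 6, 7 left
bin 2: place 22, 8 left
bin 3: place 9, 21 left
bin 1: place 3, 4 left
bin 3: place 17, 4 left
bin 4: place 17, 13 left
bin 5: place 17, 13 left
bin 1: place 3, 1 left
bin 2: place 6, 2 left
5 bins × 30 = 150; used 117; unused 33.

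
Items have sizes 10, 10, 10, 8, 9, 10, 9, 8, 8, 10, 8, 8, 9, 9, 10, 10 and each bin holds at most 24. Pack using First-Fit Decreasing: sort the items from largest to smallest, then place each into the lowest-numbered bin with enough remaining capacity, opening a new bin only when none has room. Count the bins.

Sorted descending: 10, 10, 10, 10, 10, 10, 10, 9, 9, 9, 9, 8, 8, 8, 8, 8.
10 → bin 1 (remaining 14)
10 → bin 1 (remaining 4)
10 → bin 2 (remaining 14)
10 → bin 2 (remaining 4)
10 → bin 3 (remaining 14)
10 → bin 3 (remaining 4)
10 → bin 4 (remaining 14)
9 → bin 4 (remaining 5)
9 → bin 5 (remaining 15)
9 → bin 5 (remaining 6)
9 → bin 6 (remaining 15)
8 → bin 6 (remaining 7)
8 → bin 7 (remaining 16)
8 → bin 7 (remaining 8)
8 → bin 7 (remaining 0)
8 → bin 8 (remaining 16)

8 bins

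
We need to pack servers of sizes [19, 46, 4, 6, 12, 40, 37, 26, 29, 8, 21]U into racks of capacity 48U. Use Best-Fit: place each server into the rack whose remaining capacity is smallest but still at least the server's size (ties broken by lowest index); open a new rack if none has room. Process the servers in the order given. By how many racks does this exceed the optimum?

Best-Fit: [19,4,6,12] [46] [40,8] [37] [26,21] [29] → 6 racks.
Total size 248U; any packing needs at least ⌈248/48⌉ = 6 racks.
So 6 is already optimal.

0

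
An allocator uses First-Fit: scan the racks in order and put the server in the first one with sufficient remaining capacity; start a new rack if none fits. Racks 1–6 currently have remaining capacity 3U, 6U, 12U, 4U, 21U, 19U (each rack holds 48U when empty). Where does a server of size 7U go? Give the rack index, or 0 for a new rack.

3

Racks with room: rack 3 (12U), rack 5 (21U), rack 6 (19U).
The first with room is rack 3.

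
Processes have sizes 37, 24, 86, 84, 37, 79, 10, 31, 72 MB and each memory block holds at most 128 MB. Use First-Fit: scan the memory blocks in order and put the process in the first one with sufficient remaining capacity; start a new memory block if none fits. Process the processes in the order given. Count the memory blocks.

5

Put 37 MB in memory block 1; 91 MB remain.
Put 24 MB in memory block 1; 67 MB remain.
Put 86 MB in memory block 2; 42 MB remain.
Put 84 MB in memory block 3; 44 MB remain.
Put 37 MB in memory block 1; 30 MB remain.
Put 79 MB in memory block 4; 49 MB remain.
Put 10 MB in memory block 1; 20 MB remain.
Put 31 MB in memory block 2; 11 MB remain.
Put 72 MB in memory block 5; 56 MB remain.
Final memory blocks: [37,24,37,10] [86,31] [84] [79] [72].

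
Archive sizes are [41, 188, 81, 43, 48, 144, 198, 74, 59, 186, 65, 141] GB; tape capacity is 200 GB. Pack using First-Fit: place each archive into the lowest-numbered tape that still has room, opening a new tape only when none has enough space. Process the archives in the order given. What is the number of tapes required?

tape 1: place 41 GB, 159 GB left
tape 2: place 188 GB, 12 GB left
tape 1: place 81 GB, 78 GB left
tape 1: place 43 GB, 35 GB left
tape 3: place 48 GB, 152 GB left
tape 3: place 144 GB, 8 GB left
tape 4: place 198 GB, 2 GB left
tape 5: place 74 GB, 126 GB left
tape 5: place 59 GB, 67 GB left
tape 6: place 186 GB, 14 GB left
tape 5: place 65 GB, 2 GB left
tape 7: place 141 GB, 59 GB left

7 tapes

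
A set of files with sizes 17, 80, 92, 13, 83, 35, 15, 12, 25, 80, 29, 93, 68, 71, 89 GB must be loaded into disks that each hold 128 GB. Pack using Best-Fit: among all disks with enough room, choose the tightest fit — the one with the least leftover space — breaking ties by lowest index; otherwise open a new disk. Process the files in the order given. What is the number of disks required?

8

Put 17 GB in disk 1; 111 GB remain.
Put 80 GB in disk 1; 31 GB remain.
Put 92 GB in disk 2; 36 GB remain.
Put 13 GB in disk 1; 18 GB remain.
Put 83 GB in disk 3; 45 GB remain.
Put 35 GB in disk 2; 1 GB remain.
Put 15 GB in disk 1; 3 GB remain.
Put 12 GB in disk 3; 33 GB remain.
Put 25 GB in disk 3; 8 GB remain.
Put 80 GB in disk 4; 48 GB remain.
Put 29 GB in disk 4; 19 GB remain.
Put 93 GB in disk 5; 35 GB remain.
Put 68 GB in disk 6; 60 GB remain.
Put 71 GB in disk 7; 57 GB remain.
Put 89 GB in disk 8; 39 GB remain.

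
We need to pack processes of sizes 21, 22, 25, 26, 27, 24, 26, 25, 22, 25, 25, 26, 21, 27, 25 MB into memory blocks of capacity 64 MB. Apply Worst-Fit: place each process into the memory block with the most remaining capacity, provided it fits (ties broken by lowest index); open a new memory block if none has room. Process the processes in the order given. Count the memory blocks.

7

21 MB → memory block 1 (remaining 43 MB)
22 MB → memory block 1 (remaining 21 MB)
25 MB → memory block 2 (remaining 39 MB)
26 MB → memory block 2 (remaining 13 MB)
27 MB → memory block 3 (remaining 37 MB)
24 MB → memory block 3 (remaining 13 MB)
26 MB → memory block 4 (remaining 38 MB)
25 MB → memory block 4 (remaining 13 MB)
22 MB → memory block 5 (remaining 42 MB)
25 MB → memory block 5 (remaining 17 MB)
25 MB → memory block 6 (remaining 39 MB)
26 MB → memory block 6 (remaining 13 MB)
21 MB → memory block 1 (remaining 0 MB)
27 MB → memory block 7 (remaining 37 MB)
25 MB → memory block 7 (remaining 12 MB)
Final memory blocks: [21,22,21] [25,26] [27,24] [26,25] [22,25] [25,26] [27,25].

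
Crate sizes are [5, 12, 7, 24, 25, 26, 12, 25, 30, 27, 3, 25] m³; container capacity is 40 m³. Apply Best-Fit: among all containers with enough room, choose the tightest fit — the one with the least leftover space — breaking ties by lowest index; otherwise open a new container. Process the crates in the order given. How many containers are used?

8

Put 5 m³ in container 1; 35 m³ remain.
Put 12 m³ in container 1; 23 m³ remain.
Put 7 m³ in container 1; 16 m³ remain.
Put 24 m³ in container 2; 16 m³ remain.
Put 25 m³ in container 3; 15 m³ remain.
Put 26 m³ in container 4; 14 m³ remain.
Put 12 m³ in container 4; 2 m³ remain.
Put 25 m³ in container 5; 15 m³ remain.
Put 30 m³ in container 6; 10 m³ remain.
Put 27 m³ in container 7; 13 m³ remain.
Put 3 m³ in container 6; 7 m³ remain.
Put 25 m³ in container 8; 15 m³ remain.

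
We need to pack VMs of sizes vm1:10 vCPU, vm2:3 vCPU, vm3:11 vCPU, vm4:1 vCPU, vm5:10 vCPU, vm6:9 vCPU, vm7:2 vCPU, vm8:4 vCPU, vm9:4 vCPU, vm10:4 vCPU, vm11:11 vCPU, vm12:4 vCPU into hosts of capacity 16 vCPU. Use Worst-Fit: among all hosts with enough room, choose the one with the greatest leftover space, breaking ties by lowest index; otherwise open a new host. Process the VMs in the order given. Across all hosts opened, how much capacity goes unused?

vm1 (10 vCPU) → host 1 (remaining 6 vCPU)
vm2 (3 vCPU) → host 1 (remaining 3 vCPU)
vm3 (11 vCPU) → host 2 (remaining 5 vCPU)
vm4 (1 vCPU) → host 2 (remaining 4 vCPU)
vm5 (10 vCPU) → host 3 (remaining 6 vCPU)
vm6 (9 vCPU) → host 4 (remaining 7 vCPU)
vm7 (2 vCPU) → host 4 (remaining 5 vCPU)
vm8 (4 vCPU) → host 3 (remaining 2 vCPU)
vm9 (4 vCPU) → host 4 (remaining 1 vCPU)
vm10 (4 vCPU) → host 2 (remaining 0 vCPU)
vm11 (11 vCPU) → host 5 (remaining 5 vCPU)
vm12 (4 vCPU) → host 5 (remaining 1 vCPU)
5 hosts × 16 vCPU = 80 vCPU; used 73 vCPU; unused 7 vCPU.

7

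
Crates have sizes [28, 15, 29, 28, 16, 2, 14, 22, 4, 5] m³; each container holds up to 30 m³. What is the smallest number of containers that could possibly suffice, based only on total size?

Total size = 28 + 15 + 29 + 28 + 16 + 2 + 14 + 22 + 4 + 5 = 163 m³.
⌈163 / 30⌉ = 6.

6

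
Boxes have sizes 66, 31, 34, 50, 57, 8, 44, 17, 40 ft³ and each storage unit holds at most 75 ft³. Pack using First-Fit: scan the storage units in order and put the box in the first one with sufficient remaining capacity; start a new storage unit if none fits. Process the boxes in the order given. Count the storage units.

6

Put 66 ft³ in storage unit 1; 9 ft³ remain.
Put 31 ft³ in storage unit 2; 44 ft³ remain.
Put 34 ft³ in storage unit 2; 10 ft³ remain.
Put 50 ft³ in storage unit 3; 25 ft³ remain.
Put 57 ft³ in storage unit 4; 18 ft³ remain.
Put 8 ft³ in storage unit 1; 1 ft³ remain.
Put 44 ft³ in storage unit 5; 31 ft³ remain.
Put 17 ft³ in storage unit 3; 8 ft³ remain.
Put 40 ft³ in storage unit 6; 35 ft³ remain.
Final storage units: [66,8] [31,34] [50,17] [57] [44] [40].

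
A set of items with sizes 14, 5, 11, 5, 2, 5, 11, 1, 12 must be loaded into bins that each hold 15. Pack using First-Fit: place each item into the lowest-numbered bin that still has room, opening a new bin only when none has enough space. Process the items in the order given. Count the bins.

6 bins

14 → bin 1 (remaining 1)
5 → bin 2 (remaining 10)
11 → bin 3 (remaining 4)
5 → bin 2 (remaining 5)
2 → bin 2 (remaining 3)
5 → bin 4 (remaining 10)
11 → bin 5 (remaining 4)
1 → bin 1 (remaining 0)
12 → bin 6 (remaining 3)
Final bins: [14,1] [5,5,2] [11] [5] [11] [12].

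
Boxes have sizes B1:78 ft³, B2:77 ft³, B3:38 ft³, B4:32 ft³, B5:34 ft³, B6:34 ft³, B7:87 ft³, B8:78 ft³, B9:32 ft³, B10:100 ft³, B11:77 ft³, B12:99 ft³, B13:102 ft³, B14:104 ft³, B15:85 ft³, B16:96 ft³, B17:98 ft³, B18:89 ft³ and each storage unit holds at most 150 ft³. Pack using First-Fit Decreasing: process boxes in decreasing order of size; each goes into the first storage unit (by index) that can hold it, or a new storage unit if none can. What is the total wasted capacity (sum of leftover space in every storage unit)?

610

Sorted descending: 104, 102, 100, 99, 98, 96, 89, 87, 85, 78, 78, 77, 77, 38, 34, 34, 32, 32.
Put 104 ft³ in storage unit 1; 46 ft³ remain.
Put 102 ft³ in storage unit 2; 48 ft³ remain.
Put 100 ft³ in storage unit 3; 50 ft³ remain.
Put 99 ft³ in storage unit 4; 51 ft³ remain.
Put 98 ft³ in storage unit 5; 52 ft³ remain.
Put 96 ft³ in storage unit 6; 54 ft³ remain.
Put 89 ft³ in storage unit 7; 61 ft³ remain.
Put 87 ft³ in storage unit 8; 63 ft³ remain.
Put 85 ft³ in storage unit 9; 65 ft³ remain.
Put 78 ft³ in storage unit 10; 72 ft³ remain.
Put 78 ft³ in storage unit 11; 72 ft³ remain.
Put 77 ft³ in storage unit 12; 73 ft³ remain.
Put 77 ft³ in storage unit 13; 73 ft³ remain.
Put 38 ft³ in storage unit 1; 8 ft³ remain.
Put 34 ft³ in storage unit 2; 14 ft³ remain.
Put 34 ft³ in storage unit 3; 16 ft³ remain.
Put 32 ft³ in storage unit 4; 19 ft³ remain.
Put 32 ft³ in storage unit 5; 20 ft³ remain.
13 storage units × 150 ft³ = 1950 ft³; used 1340 ft³; unused 610 ft³.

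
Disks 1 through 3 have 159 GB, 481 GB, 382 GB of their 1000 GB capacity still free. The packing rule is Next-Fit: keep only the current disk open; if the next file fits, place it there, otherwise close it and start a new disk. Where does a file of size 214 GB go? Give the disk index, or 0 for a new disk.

3

Next-Fit only looks at disk 3, which has 382 GB free.
214 GB fits there.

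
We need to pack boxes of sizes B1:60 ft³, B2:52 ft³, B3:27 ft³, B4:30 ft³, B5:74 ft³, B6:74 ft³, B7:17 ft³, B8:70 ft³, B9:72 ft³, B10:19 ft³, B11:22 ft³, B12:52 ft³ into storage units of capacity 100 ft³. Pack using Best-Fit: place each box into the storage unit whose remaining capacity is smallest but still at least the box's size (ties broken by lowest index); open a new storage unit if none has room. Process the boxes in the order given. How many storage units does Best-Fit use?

Put B1 (60 ft³) in storage unit 1; 40 ft³ remain.
Put B2 (52 ft³) in storage unit 2; 48 ft³ remain.
Put B3 (27 ft³) in storage unit 1; 13 ft³ remain.
Put B4 (30 ft³) in storage unit 2; 18 ft³ remain.
Put B5 (74 ft³) in storage unit 3; 26 ft³ remain.
Put B6 (74 ft³) in storage unit 4; 26 ft³ remain.
Put B7 (17 ft³) in storage unit 2; 1 ft³ remain.
Put B8 (70 ft³) in storage unit 5; 30 ft³ remain.
Put B9 (72 ft³) in storage unit 6; 28 ft³ remain.
Put B10 (19 ft³) in storage unit 3; 7 ft³ remain.
Put B11 (22 ft³) in storage unit 4; 4 ft³ remain.
Put B12 (52 ft³) in storage unit 7; 48 ft³ remain.
Final storage units: [60,27] [52,30,17] [74,19] [74,22] [70] [72] [52].

7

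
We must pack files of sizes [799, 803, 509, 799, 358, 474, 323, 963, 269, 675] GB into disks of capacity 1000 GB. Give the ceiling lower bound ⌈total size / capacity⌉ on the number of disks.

6

Total size = 799 + 803 + 509 + 799 + 358 + 474 + 323 + 963 + 269 + 675 = 5972 GB.
⌈5972 / 1000⌉ = 6.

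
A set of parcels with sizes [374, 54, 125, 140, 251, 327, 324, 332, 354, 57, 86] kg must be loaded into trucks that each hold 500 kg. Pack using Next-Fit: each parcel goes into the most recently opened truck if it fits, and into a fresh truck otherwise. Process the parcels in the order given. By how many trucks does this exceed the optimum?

1

Next-Fit: [374,54] [125,140] [251] [327] [324] [332] [354,57,86] → 7 trucks.
6 parcels exceed 250 kg (half the capacity), and no two of those can share a truck, so at least 6 trucks are needed.
An optimal packing achieves that bound: [374,125] [354,140] [332,86,57] [327,54] [324] [251] → 6 trucks.
Excess: 7 − 6 = 1.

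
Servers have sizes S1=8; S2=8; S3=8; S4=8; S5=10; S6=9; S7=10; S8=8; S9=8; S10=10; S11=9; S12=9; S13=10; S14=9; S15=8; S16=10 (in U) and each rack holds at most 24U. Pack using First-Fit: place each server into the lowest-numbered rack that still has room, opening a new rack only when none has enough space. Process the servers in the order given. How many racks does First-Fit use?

7

rack 1: place S1 (8U), 16U left
rack 1: place S2 (8U), 8U left
rack 1: place S3 (8U), 0U left
rack 2: place S4 (8U), 16U left
rack 2: place S5 (10U), 6U left
rack 3: place S6 (9U), 15U left
rack 3: place S7 (10U), 5U left
rack 4: place S8 (8U), 16U left
rack 4: place S9 (8U), 8U left
rack 5: place S10 (10U), 14U left
rack 5: place S11 (9U), 5U left
rack 6: place S12 (9U), 15U left
rack 6: place S13 (10U), 5U left
rack 7: place S14 (9U), 15U left
rack 4: place S15 (8U), 0U left
rack 7: place S16 (10U), 5U left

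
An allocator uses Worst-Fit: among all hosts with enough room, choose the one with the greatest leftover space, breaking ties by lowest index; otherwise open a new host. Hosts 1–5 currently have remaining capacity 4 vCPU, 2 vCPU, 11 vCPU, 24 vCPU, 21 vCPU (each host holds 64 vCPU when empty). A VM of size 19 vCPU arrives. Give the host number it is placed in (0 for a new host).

4

Hosts with room: host 4 (24 vCPU), host 5 (21 vCPU).
Most room is host 4 with 24 vCPU free.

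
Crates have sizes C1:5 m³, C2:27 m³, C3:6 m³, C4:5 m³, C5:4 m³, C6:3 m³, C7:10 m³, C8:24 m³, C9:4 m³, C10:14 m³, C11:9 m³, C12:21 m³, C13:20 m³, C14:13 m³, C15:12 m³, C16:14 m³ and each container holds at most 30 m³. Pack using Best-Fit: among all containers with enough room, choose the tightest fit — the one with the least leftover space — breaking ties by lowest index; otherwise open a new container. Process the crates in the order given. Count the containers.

8 containers

C1 (5 m³) → container 1 (remaining 25 m³)
C2 (27 m³) → container 2 (remaining 3 m³)
C3 (6 m³) → container 1 (remaining 19 m³)
C4 (5 m³) → container 1 (remaining 14 m³)
C5 (4 m³) → container 1 (remaining 10 m³)
C6 (3 m³) → container 2 (remaining 0 m³)
C7 (10 m³) → container 1 (remaining 0 m³)
C8 (24 m³) → container 3 (remaining 6 m³)
C9 (4 m³) → container 3 (remaining 2 m³)
C10 (14 m³) → container 4 (remaining 16 m³)
C11 (9 m³) → container 4 (remaining 7 m³)
C12 (21 m³) → container 5 (remaining 9 m³)
C13 (20 m³) → container 6 (remaining 10 m³)
C14 (13 m³) → container 7 (remaining 17 m³)
C15 (12 m³) → container 7 (remaining 5 m³)
C16 (14 m³) → container 8 (remaining 16 m³)
Final containers: [5,6,5,4,10] [27,3] [24,4] [14,9] [21] [20] [13,12] [14].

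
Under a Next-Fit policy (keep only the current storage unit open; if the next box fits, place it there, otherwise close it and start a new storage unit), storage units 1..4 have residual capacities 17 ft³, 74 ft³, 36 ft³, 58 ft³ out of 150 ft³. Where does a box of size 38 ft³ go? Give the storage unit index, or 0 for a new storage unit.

Next-Fit only looks at storage unit 4, which has 58 ft³ free.
38 ft³ fits there.

4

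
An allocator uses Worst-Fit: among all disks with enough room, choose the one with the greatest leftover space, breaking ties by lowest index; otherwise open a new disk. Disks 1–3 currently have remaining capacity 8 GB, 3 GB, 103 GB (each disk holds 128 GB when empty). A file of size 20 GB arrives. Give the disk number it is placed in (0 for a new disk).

3

Disks with room: disk 3 (103 GB).
Most room is disk 3 with 103 GB free.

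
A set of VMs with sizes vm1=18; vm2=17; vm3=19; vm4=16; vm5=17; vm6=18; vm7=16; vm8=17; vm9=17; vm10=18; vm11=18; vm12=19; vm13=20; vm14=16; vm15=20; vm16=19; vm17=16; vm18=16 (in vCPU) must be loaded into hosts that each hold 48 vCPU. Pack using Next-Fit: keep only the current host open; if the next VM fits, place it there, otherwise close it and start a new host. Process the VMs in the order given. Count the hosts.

9

Put vm1 (18 vCPU) in host 1; 30 vCPU remain.
Put vm2 (17 vCPU) in host 1; 13 vCPU remain.
Put vm3 (19 vCPU) in host 2; 29 vCPU remain.
Put vm4 (16 vCPU) in host 2; 13 vCPU remain.
Put vm5 (17 vCPU) in host 3; 31 vCPU remain.
Put vm6 (18 vCPU) in host 3; 13 vCPU remain.
Put vm7 (16 vCPU) in host 4; 32 vCPU remain.
Put vm8 (17 vCPU) in host 4; 15 vCPU remain.
Put vm9 (17 vCPU) in host 5; 31 vCPU remain.
Put vm10 (18 vCPU) in host 5; 13 vCPU remain.
Put vm11 (18 vCPU) in host 6; 30 vCPU remain.
Put vm12 (19 vCPU) in host 6; 11 vCPU remain.
Put vm13 (20 vCPU) in host 7; 28 vCPU remain.
Put vm14 (16 vCPU) in host 7; 12 vCPU remain.
Put vm15 (20 vCPU) in host 8; 28 vCPU remain.
Put vm16 (19 vCPU) in host 8; 9 vCPU remain.
Put vm17 (16 vCPU) in host 9; 32 vCPU remain.
Put vm18 (16 vCPU) in host 9; 16 vCPU remain.
Final hosts: [18,17] [19,16] [17,18] [16,17] [17,18] [18,19] [20,16] [20,19] [16,16].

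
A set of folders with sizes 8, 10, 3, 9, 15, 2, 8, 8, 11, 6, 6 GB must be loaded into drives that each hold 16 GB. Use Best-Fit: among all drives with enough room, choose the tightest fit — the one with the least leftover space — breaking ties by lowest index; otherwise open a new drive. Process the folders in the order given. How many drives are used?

drive 1: place 8 GB, 8 GB left
drive 2: place 10 GB, 6 GB left
drive 2: place 3 GB, 3 GB left
drive 3: place 9 GB, 7 GB left
drive 4: place 15 GB, 1 GB left
drive 2: place 2 GB, 1 GB left
drive 1: place 8 GB, 0 GB left
drive 5: place 8 GB, 8 GB left
drive 6: place 11 GB, 5 GB left
drive 3: place 6 GB, 1 GB left
drive 5: place 6 GB, 2 GB left
Final drives: [8,8] [10,3,2] [9,6] [15] [8,6] [11].

6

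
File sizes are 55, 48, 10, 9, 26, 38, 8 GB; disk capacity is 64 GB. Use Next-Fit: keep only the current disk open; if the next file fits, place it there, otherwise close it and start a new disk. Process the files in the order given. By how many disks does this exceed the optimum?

Next-Fit: [55] [48,10] [9,26] [38,8] → 4 disks.
Total size 194 GB; any packing needs at least ⌈194/64⌉ = 4 disks.
So 4 is already optimal.

0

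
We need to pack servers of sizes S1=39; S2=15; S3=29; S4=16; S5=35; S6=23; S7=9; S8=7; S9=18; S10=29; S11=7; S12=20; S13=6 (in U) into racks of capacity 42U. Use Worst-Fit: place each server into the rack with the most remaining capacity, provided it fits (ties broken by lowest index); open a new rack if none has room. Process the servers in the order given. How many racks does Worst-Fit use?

8 racks

S1 (39U) → rack 1 (remaining 3U)
S2 (15U) → rack 2 (remaining 27U)
S3 (29U) → rack 3 (remaining 13U)
S4 (16U) → rack 2 (remaining 11U)
S5 (35U) → rack 4 (remaining 7U)
S6 (23U) → rack 5 (remaining 19U)
S7 (9U) → rack 5 (remaining 10U)
S8 (7U) → rack 3 (remaining 6U)
S9 (18U) → rack 6 (remaining 24U)
S10 (29U) → rack 7 (remaining 13U)
S11 (7U) → rack 6 (remaining 17U)
S12 (20U) → rack 8 (remaining 22U)
S13 (6U) → rack 8 (remaining 16U)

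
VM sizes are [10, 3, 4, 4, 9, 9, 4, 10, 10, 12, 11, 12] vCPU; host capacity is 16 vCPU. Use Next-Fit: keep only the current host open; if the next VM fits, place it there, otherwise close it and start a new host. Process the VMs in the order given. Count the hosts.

9

Put 10 vCPU in host 1; 6 vCPU remain.
Put 3 vCPU in host 1; 3 vCPU remain.
Put 4 vCPU in host 2; 12 vCPU remain.
Put 4 vCPU in host 2; 8 vCPU remain.
Put 9 vCPU in host 3; 7 vCPU remain.
Put 9 vCPU in host 4; 7 vCPU remain.
Put 4 vCPU in host 4; 3 vCPU remain.
Put 10 vCPU in host 5; 6 vCPU remain.
Put 10 vCPU in host 6; 6 vCPU remain.
Put 12 vCPU in host 7; 4 vCPU remain.
Put 11 vCPU in host 8; 5 vCPU remain.
Put 12 vCPU in host 9; 4 vCPU remain.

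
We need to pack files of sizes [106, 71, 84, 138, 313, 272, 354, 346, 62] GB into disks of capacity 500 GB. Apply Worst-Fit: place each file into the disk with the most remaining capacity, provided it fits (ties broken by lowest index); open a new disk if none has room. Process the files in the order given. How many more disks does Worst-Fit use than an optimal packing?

Worst-Fit: [106,71,84,138] [313] [272,62] [354] [346] → 5 disks.
Total size 1746 GB; any packing needs at least ⌈1746/500⌉ = 4 disks.
An optimal packing achieves that bound: [354,138] [346,106] [313,84,71] [272,62] → 4 disks.
Excess: 5 − 4 = 1.

1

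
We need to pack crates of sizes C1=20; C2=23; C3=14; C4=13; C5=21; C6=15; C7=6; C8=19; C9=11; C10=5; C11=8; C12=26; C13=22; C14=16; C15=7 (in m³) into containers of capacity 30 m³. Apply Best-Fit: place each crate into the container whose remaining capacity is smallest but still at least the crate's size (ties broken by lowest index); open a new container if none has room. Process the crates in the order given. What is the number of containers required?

9 containers

container 1: place C1 (20 m³), 10 m³ left
container 2: place C2 (23 m³), 7 m³ left
container 3: place C3 (14 m³), 16 m³ left
container 3: place C4 (13 m³), 3 m³ left
container 4: place C5 (21 m³), 9 m³ left
container 5: place C6 (15 m³), 15 m³ left
container 2: place C7 (6 m³), 1 m³ left
container 6: place C8 (19 m³), 11 m³ left
container 6: place C9 (11 m³), 0 m³ left
container 4: place C10 (5 m³), 4 m³ left
container 1: place C11 (8 m³), 2 m³ left
container 7: place C12 (26 m³), 4 m³ left
container 8: place C13 (22 m³), 8 m³ left
container 9: place C14 (16 m³), 14 m³ left
container 8: place C15 (7 m³), 1 m³ left
Final containers: [20,8] [23,6] [14,13] [21,5] [15] [19,11] [26] [22,7] [16].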